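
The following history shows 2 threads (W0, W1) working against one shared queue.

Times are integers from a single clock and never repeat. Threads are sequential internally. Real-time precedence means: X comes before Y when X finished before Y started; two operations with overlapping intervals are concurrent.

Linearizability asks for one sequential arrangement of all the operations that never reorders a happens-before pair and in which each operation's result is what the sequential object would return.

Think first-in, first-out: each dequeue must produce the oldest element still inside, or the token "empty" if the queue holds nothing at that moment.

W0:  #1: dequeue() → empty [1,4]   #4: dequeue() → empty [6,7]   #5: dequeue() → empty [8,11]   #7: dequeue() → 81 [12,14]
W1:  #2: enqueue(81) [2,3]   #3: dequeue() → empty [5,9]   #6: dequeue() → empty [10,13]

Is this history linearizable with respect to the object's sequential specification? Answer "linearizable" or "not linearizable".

not linearizable

prefix check: 1..8 passes, 1..9 fails once #3's time-9 response joins
4 orders of the 4 completed queue ops respect real time; none is legal
every completion of the 1 pending operation (#5) was checked; none linearizes
for example #1, #2, #3, #4 (pending dropped) fails at step 3: #3 dequeue() → empty is not legal there
for example #1, #2, #4, #3 (pending dropped) fails at step 3: #4 dequeue() → empty is not legal there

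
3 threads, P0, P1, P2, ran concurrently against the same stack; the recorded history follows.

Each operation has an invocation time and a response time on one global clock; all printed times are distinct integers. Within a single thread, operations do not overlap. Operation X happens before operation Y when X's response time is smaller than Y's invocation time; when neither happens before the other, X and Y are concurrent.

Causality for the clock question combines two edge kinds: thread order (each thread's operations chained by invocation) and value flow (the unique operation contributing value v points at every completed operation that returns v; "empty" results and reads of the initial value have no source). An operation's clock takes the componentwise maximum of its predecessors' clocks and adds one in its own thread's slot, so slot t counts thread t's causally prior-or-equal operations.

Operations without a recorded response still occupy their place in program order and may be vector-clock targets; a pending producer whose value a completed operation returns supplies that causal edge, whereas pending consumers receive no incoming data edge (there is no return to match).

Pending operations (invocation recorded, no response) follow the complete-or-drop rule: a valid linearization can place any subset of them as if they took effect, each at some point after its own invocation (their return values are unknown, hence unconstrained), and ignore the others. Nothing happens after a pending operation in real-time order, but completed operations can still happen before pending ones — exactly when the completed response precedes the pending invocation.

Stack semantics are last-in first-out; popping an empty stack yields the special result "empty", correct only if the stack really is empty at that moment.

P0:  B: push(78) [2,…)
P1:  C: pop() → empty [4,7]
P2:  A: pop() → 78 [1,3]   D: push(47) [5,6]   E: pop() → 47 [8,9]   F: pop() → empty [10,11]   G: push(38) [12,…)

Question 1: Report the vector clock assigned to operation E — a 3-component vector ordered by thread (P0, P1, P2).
Answer: (1, 0, 3)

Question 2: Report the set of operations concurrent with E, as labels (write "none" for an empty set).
Answer: B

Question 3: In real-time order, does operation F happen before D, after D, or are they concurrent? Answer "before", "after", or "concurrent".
Answer: after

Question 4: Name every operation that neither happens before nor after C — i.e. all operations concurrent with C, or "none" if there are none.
Answer: B, D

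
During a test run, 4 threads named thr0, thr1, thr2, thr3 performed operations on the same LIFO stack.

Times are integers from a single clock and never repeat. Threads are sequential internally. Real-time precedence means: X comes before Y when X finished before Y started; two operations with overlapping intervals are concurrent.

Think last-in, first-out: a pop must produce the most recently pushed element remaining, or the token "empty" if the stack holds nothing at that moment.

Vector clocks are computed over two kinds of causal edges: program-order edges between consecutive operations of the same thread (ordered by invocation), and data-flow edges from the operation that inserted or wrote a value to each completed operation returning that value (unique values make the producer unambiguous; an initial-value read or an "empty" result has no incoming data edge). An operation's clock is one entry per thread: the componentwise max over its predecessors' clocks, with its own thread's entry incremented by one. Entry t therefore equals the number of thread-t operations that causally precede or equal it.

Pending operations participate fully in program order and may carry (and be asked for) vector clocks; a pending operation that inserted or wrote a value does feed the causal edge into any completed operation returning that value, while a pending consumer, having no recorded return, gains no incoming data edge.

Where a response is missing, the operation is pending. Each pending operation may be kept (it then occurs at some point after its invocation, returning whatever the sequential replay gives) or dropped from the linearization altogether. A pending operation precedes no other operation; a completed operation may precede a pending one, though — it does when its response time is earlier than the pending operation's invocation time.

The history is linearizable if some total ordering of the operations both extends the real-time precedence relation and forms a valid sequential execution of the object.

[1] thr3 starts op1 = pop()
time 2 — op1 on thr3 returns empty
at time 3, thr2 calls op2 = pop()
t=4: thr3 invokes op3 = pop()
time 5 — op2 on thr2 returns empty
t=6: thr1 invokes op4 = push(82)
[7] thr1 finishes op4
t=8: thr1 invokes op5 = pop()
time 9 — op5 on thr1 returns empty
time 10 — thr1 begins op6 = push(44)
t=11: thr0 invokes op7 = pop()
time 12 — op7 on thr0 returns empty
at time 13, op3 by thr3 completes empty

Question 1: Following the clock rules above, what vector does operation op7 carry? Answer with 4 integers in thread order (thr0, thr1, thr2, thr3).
VC(op1, invoked at 1): no causal predecessors; +1 on thr3 → (0, 0, 0, 1)
VC(op2, invoked at 3): no causal predecessors; +1 on thr2 → (0, 0, 1, 0)
VC(op4, invoked at 6): no causal predecessors; +1 on thr1 → (0, 1, 0, 0)
VC(op7, invoked at 11): no causal predecessors; +1 on thr0 → (1, 0, 0, 0)
invoked at 4, op3 merges VC(op1)=(0, 0, 0, 1) and bumps thr3's slot → (0, 0, 0, 2)
invoked at 8, op5 merges VC(op4)=(0, 1, 0, 0) and bumps thr1's slot → (0, 2, 0, 0)
invoked at 10, op6 merges VC(op5)=(0, 2, 0, 0) and bumps thr1's slot → (0, 3, 0, 0)
target: VC(op7) = (1, 0, 0, 0)

(1, 0, 0, 0)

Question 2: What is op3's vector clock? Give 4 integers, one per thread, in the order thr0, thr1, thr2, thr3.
invoked at 1, op1 has no predecessors; its own thr3 bump gives (0, 0, 0, 1)
invoked at 3, op2 has no predecessors; its own thr2 bump gives (0, 0, 1, 0)
invoked at 6, op4 has no predecessors; its own thr1 bump gives (0, 1, 0, 0)
invoked at 11, op7 has no predecessors; its own thr0 bump gives (1, 0, 0, 0)
from VC(op1)=(0, 0, 0, 1), op3 (invoked 4) maxes components and bumps thr3 → (0, 0, 0, 2)
from VC(op4)=(0, 1, 0, 0), op5 (invoked 8) maxes components and bumps thr1 → (0, 2, 0, 0)
from VC(op5)=(0, 2, 0, 0), op6 (invoked 10) maxes components and bumps thr1 → (0, 3, 0, 0)
target: VC(op3) = (0, 0, 0, 2)

(0, 0, 0, 2)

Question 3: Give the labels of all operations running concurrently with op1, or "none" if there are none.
concurrent with op1 ([1,2]): every op whose interval crosses 1..2
op2 [3,5]: after
op3 [4,13]: after
op4 [6,7]: after
op5 [8,9]: after
op6 [10,…): after
op7 [11,12]: after

none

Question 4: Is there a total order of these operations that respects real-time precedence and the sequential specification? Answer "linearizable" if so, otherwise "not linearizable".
cut after 12 events: linearizable; cut after 13 events (op3 responds, time 13): not linearizable
every one of the 5 real-time-consistent orders over 6 completed LIFO stack ops fails the sequential spec
including or dropping the 1 pending operation (op6) in any combination fails
one such order, op1, op2, op3, op4, op5, op7 (pending dropped), breaks at step 5 where op5 pop() → empty is illegal
one such order, op1, op2, op4, op3, op5, op7 (pending dropped), breaks at step 4 where op3 pop() → empty is illegal

not linearizable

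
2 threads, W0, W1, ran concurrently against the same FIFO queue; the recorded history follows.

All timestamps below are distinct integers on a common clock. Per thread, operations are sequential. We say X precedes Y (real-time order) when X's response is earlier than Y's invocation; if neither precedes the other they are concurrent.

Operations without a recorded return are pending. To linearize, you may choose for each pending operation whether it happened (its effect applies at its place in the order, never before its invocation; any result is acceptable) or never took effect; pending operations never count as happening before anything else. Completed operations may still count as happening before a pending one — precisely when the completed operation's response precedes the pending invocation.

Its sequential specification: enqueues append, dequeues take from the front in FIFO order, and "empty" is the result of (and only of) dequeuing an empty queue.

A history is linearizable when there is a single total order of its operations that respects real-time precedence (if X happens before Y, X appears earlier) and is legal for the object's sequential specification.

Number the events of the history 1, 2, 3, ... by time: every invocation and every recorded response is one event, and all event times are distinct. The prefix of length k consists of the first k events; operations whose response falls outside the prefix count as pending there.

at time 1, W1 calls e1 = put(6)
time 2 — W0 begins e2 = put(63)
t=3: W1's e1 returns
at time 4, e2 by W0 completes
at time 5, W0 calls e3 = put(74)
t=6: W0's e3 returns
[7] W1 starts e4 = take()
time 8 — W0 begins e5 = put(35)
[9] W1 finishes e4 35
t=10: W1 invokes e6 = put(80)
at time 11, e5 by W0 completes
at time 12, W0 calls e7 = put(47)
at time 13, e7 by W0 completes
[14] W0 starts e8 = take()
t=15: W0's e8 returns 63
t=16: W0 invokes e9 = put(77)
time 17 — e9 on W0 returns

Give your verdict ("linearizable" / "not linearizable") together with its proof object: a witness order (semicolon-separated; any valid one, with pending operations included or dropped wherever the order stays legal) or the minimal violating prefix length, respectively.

events 1..8 are fine; event 9 — the response of e4 at time 9 — makes the prefix non-linearizable
2 orders of the 4 completed FIFO queue ops respect real time; none is legal
completion choices over the 1 pending operation (e5) were checked; none helps
sample order e1, e2, e3, e4 (pending dropped) stalls at step 4 — e4 take() → 35 has no legal effect
sample order e2, e1, e3, e4 (pending dropped) stalls at step 4 — e4 take() → 35 has no legal effect

not linearizable — minimal violating prefix: 9 events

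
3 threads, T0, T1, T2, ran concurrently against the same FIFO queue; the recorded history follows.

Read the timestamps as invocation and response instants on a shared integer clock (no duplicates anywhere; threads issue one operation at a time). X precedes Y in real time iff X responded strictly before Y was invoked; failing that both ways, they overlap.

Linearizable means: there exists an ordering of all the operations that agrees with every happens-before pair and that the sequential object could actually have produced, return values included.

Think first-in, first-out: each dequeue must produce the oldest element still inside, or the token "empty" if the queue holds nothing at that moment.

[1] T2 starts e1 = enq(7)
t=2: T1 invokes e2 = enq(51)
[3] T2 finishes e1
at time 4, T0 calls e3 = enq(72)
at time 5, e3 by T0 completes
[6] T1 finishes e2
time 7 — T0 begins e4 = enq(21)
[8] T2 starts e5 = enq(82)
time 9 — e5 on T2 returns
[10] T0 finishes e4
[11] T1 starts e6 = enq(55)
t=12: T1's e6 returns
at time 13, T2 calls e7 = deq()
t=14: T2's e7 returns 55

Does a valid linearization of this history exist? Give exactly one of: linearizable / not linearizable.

not linearizable

events 1..13 are fine; event 14 — the response of e7 at time 14 — makes the prefix non-linearizable
real-time-consistent orders of the 7 completed operations: 6 — all fail the FIFO queue replay
for example e1, e2, e3, e4, e5, e6, e7 fails at step 7: e7 deq() → 55 is not legal there
for example e1, e2, e3, e5, e4, e6, e7 fails at step 7: e7 deq() → 55 is not legal there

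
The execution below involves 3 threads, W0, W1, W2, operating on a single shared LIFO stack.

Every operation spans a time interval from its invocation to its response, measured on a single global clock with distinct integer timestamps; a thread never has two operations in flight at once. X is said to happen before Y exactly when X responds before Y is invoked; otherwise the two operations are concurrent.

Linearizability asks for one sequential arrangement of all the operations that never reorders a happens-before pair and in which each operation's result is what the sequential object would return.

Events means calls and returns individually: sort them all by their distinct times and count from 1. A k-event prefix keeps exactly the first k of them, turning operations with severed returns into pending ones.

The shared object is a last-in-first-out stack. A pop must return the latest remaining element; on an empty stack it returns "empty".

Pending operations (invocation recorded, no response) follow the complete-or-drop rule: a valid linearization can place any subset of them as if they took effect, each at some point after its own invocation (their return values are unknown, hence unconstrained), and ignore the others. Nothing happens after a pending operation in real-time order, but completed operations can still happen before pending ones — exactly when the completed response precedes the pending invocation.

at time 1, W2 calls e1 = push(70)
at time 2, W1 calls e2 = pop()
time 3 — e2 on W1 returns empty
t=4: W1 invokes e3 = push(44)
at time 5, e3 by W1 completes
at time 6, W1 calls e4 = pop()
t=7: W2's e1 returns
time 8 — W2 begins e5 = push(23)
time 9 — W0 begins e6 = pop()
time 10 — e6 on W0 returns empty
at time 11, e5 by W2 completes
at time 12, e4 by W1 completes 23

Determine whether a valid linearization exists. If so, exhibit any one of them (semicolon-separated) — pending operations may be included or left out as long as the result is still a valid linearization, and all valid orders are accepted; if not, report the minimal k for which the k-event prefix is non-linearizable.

prefix check: 1..9 passes, 1..10 fails once e6's time-10 response joins
all 3 real-time-respecting orders fail — 4 completed LIFO stack operations, no legal replay
including or dropping the 2 pending operations (e4, e5) in any combination fails
sample order e1, e2, e3, e6 (pending dropped) stalls at step 2 — e2 pop() → empty has no legal effect
sample order e2, e1, e3, e6 (pending dropped) stalls at step 4 — e6 pop() → empty has no legal effect

not linearizable — minimal violating prefix: 10 events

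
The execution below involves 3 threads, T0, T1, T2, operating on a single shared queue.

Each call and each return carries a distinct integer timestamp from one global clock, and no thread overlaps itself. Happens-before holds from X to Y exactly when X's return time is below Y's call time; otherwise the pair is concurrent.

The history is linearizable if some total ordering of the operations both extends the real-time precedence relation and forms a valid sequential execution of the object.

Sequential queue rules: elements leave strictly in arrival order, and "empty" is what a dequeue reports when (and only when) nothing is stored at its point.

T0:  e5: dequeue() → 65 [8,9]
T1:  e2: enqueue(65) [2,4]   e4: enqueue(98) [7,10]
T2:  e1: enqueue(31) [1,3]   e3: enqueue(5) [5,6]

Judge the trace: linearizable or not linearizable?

linearizable

a witness: e2, e1, e3, e4, e5
1. e2 enqueue(65), leaving queue <65>
2. e1 enqueue(31), leaving queue <65,31>
3. e3 enqueue(5), leaving queue <65,31,5>
4. e4 enqueue(98), leaving queue <65,31,5,98>
5. e5 dequeue() → 65, leaving queue <31,5,98>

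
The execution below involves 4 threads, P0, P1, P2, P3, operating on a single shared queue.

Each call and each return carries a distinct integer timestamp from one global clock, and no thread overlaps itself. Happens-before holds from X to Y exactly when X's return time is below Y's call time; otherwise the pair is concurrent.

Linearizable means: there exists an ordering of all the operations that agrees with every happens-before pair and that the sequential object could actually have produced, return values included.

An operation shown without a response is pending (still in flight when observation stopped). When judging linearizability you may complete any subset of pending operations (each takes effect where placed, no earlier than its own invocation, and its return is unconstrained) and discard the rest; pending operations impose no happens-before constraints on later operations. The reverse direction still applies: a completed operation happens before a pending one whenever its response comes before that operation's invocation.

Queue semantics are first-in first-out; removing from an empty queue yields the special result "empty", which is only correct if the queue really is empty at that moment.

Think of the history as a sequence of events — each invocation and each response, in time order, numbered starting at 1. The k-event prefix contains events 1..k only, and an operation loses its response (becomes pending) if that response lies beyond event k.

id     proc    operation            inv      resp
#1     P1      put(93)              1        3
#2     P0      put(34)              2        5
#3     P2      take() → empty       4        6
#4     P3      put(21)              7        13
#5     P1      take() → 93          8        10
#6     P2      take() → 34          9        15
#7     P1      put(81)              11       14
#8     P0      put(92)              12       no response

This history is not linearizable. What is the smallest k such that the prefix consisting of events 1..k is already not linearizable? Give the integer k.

6

events 1..5 are still linearizable — one witness is #1, #2:
1. #1 put(93), leaving queue <93>
2. #2 put(34), leaving queue <93,34>
include event 6 — #3 responding at 6 — and every candidate order breaks
e.g. #1, #2, #3: illegal at step 3, since #3 take() → empty cannot apply there
e.g. #1, #3, #2: illegal at step 2, since #3 take() → empty cannot apply there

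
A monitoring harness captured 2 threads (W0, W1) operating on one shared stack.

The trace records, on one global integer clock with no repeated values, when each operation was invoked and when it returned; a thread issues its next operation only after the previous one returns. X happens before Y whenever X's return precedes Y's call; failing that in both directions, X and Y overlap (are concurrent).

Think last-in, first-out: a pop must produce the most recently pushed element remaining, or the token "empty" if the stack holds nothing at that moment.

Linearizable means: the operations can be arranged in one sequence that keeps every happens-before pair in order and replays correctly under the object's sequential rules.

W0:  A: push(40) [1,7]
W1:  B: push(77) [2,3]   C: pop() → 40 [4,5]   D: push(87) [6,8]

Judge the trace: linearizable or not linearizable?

linearizable

witness order: B, A, C, D
after step 1 (B push(77)): stack <77>
after step 2 (A push(40)): stack <77,40>
after step 3 (C pop() → 40): stack <77>
after step 4 (D push(87)): stack <77,87>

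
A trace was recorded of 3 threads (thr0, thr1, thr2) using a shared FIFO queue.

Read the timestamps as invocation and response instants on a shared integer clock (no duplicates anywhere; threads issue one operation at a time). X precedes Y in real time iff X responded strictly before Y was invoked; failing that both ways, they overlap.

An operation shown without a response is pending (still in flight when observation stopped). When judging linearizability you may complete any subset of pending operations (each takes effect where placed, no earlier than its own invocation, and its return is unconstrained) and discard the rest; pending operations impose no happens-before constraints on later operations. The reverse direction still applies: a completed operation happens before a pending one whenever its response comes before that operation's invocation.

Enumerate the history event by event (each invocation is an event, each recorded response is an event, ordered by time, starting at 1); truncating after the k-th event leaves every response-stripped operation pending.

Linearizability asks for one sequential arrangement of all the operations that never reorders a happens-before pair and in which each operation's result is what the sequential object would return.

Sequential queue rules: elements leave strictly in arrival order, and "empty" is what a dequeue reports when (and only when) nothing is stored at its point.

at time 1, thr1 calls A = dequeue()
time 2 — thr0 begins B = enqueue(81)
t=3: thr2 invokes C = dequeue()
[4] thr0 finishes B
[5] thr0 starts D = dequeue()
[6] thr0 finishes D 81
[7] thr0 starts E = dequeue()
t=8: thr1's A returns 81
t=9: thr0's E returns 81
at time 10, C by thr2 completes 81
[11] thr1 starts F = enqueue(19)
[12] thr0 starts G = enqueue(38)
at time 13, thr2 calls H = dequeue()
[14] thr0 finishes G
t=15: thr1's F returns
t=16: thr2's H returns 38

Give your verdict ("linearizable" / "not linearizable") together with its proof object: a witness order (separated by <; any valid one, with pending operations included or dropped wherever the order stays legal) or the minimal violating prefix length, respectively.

prefix check: 1..7 passes, 1..8 fails once A's time-8 response joins
checked exhaustively: 3 real-time-consistent orders of 3 completed operations, zero legal FIFO queue replays
no escape via the 2 pending operations (C, E): every completion choice fails
sample order A, B, D (pending dropped) stalls at step 1 — A dequeue() → 81 has no legal effect
sample order B, A, D (pending dropped) stalls at step 3 — D dequeue() → 81 has no legal effect

not linearizable — minimal violating prefix: 8 events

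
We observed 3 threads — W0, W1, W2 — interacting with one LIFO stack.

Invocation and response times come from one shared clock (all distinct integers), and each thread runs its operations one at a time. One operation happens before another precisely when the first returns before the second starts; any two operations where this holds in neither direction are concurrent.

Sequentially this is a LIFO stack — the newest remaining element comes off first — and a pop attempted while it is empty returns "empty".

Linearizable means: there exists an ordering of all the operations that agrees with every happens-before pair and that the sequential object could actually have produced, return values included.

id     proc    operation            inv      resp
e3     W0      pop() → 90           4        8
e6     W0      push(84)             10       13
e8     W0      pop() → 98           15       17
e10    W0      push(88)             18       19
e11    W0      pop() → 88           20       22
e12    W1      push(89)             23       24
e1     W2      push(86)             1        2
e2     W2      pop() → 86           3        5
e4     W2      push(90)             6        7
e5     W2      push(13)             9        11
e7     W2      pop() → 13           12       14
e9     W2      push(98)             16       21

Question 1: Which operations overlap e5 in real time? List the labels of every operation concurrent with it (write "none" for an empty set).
Answer: e6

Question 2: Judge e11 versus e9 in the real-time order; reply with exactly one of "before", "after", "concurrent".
Answer: concurrent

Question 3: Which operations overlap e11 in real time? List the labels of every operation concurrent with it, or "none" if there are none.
Answer: e9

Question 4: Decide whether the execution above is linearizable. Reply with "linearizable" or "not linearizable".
linearizable

a witness: e1, e2, e4, e3, e5, e7, e6, e9, e8, e10, e11, e12
after step 1 (e1 push(86)): stack <86>
after step 2 (e2 pop() → 86): stack <>
after step 3 (e4 push(90)): stack <90>
after step 4 (e3 pop() → 90): stack <>
after step 5 (e5 push(13)): stack <13>
after step 6 (e7 pop() → 13): stack <>
after step 7 (e6 push(84)): stack <84>
after step 8 (e9 push(98)): stack <84,98>
after step 9 (e8 pop() → 98): stack <84>
after step 10 (e10 push(88)): stack <84,88>
after step 11 (e11 pop() → 88): stack <84>
after step 12 (e12 push(89)): stack <84,89>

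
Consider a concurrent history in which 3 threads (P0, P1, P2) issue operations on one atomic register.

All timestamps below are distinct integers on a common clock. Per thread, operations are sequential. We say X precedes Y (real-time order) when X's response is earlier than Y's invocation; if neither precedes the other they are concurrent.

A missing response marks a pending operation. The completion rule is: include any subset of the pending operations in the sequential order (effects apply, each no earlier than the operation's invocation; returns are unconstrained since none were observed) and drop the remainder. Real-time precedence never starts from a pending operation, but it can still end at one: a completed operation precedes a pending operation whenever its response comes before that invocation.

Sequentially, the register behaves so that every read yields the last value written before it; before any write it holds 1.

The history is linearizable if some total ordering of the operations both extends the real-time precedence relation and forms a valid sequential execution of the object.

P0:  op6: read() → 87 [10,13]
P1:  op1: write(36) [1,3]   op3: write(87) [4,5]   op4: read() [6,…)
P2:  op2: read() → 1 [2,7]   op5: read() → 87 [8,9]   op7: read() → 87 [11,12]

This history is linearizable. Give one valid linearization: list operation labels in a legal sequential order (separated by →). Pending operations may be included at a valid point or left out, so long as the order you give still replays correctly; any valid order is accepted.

1. op2 read() → 1, leaving value 1
2. op1 write(36), leaving value 36
3. op3 write(87), leaving value 87
4. op4 read() (pending, included), leaving value 87
5. op5 read() → 87, leaving value 87
6. op6 read() → 87, leaving value 87
7. op7 read() → 87, leaving value 87

op2 → op1 → op3 → op4 → op5 → op6 → op7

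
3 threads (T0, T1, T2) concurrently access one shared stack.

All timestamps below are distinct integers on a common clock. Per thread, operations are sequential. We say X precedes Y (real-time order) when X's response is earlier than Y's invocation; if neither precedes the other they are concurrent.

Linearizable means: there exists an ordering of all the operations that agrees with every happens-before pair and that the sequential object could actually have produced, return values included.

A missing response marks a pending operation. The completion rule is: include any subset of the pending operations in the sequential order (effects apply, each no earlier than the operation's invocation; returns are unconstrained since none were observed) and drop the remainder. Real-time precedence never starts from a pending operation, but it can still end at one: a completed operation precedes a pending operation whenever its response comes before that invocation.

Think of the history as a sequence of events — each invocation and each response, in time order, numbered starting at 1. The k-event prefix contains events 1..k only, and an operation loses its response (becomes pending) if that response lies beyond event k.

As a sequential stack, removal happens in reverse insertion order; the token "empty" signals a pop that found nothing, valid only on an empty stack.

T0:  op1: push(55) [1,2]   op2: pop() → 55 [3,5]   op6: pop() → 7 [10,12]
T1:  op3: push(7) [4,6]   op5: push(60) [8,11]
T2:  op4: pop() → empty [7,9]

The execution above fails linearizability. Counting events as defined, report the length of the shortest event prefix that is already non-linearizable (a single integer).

9

events 1..8 are linearizable; a witness order is op1, op2, op3:
1. op1 push(55), leaving stack <55>
2. op2 pop() → 55, leaving stack <>
3. op3 push(7), leaving stack <7>
include event 9 — op4 responding at 9 — and every candidate order breaks
include/drop combinations of the 1 pending operation (op5) were all tried; none helps
for example op1, op2, op3, op4 (pending dropped) fails at step 4: op4 pop() → empty is not legal there
for example op1, op3, op2, op4 (pending dropped) fails at step 3: op2 pop() → 55 is not legal there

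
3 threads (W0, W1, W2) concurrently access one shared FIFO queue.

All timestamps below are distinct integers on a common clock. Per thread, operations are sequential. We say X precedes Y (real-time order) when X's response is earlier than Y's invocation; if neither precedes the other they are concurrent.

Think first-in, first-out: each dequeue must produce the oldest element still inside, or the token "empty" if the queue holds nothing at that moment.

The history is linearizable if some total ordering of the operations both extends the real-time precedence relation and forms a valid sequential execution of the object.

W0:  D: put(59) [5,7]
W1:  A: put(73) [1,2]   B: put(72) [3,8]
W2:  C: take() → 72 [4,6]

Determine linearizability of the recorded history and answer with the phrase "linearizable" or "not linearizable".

already the first 6 events (up to C's response at time 6) admit no linearization; the first 5 still do
a single order respects real time; the 2 completed FIFO queue operations fail replay along it
every completion of the 2 pending operations (B, D) was checked; none linearizes
sample order A, C (pending dropped) stalls at step 2 — C take() → 72 has no legal effect

not linearizable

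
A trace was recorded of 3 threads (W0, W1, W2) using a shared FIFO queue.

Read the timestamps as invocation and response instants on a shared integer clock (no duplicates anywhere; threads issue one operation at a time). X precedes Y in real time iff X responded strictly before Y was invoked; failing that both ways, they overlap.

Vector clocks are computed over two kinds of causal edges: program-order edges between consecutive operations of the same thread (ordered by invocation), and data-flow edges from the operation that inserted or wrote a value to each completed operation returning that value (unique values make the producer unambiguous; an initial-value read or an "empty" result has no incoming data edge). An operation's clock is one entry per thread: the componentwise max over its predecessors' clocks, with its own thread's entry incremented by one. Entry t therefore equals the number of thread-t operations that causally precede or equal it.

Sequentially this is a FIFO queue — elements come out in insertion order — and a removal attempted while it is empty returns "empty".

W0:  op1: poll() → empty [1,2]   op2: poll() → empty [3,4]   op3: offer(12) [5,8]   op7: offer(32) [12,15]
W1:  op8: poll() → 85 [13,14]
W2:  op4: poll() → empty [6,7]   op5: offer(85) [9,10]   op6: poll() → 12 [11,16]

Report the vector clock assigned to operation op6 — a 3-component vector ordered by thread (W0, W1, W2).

(3, 0, 3)

VC(op4, invoked at 6): no causal predecessors; +1 on W2 → (0, 0, 1)
VC(op1, invoked at 1): no causal predecessors; +1 on W0 → (1, 0, 0)
invoked at 9, op5 merges VC(op4)=(0, 0, 1) and bumps W2's slot → (0, 0, 2)
invoked at 3, op2 merges VC(op1)=(1, 0, 0) and bumps W0's slot → (2, 0, 0)
invoked at 13, op8 merges VC(op5)=(0, 0, 2) and bumps W1's slot → (0, 1, 2)
invoked at 5, op3 merges VC(op2)=(2, 0, 0) and bumps W0's slot → (3, 0, 0)
invoked at 12, op7 merges VC(op3)=(3, 0, 0) and bumps W0's slot → (4, 0, 0)
invoked at 11, op6 merges VC(op3)=(3, 0, 0), VC(op5)=(0, 0, 2) and bumps W2's slot → (3, 0, 3)
target: VC(op6) = (3, 0, 3)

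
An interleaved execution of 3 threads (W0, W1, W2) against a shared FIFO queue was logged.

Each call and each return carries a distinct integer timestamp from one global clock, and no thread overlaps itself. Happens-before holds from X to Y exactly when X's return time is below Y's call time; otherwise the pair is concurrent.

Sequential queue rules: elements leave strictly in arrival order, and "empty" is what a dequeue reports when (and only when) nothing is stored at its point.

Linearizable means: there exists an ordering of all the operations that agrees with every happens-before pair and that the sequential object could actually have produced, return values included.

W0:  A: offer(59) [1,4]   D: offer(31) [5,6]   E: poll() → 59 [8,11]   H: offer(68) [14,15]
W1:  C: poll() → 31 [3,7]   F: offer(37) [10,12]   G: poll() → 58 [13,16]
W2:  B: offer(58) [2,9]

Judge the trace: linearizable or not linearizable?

not linearizable

through event 6 a valid linearization exists; event 7 (C responding at time 7) ends that
every one of the 3 real-time-consistent orders over 3 completed FIFO queue ops fails the sequential spec
no completion choice of the 1 pending operation (B) rescues it — every subset was tried
for example A, C, D (pending dropped) fails at step 2: C poll() → 31 is not legal there
for example A, D, C (pending dropped) fails at step 3: C poll() → 31 is not legal there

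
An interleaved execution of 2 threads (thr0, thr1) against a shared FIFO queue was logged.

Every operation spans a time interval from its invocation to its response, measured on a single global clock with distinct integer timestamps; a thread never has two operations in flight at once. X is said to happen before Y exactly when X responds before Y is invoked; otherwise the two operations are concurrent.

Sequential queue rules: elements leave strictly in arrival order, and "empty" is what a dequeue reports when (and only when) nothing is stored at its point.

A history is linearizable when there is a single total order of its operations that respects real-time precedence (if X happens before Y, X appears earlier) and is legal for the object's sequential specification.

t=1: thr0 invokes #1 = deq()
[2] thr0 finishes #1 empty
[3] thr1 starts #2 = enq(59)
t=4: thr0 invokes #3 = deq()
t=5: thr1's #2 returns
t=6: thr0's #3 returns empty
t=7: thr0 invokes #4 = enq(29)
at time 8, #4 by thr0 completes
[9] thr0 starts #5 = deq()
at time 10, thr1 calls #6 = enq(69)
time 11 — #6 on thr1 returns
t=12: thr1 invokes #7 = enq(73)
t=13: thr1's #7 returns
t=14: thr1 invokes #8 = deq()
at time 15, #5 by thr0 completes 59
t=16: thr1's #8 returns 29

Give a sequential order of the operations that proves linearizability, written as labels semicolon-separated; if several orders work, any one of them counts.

after step 1 (#1 deq() → empty): queue <>
after step 2 (#3 deq() → empty): queue <>
after step 3 (#2 enq(59)): queue <59>
after step 4 (#4 enq(29)): queue <59,29>
after step 5 (#5 deq() → 59): queue <29>
after step 6 (#6 enq(69)): queue <29,69>
after step 7 (#7 enq(73)): queue <29,69,73>
after step 8 (#8 deq() → 29): queue <69,73>

#1; #3; #2; #4; #5; #6; #7; #8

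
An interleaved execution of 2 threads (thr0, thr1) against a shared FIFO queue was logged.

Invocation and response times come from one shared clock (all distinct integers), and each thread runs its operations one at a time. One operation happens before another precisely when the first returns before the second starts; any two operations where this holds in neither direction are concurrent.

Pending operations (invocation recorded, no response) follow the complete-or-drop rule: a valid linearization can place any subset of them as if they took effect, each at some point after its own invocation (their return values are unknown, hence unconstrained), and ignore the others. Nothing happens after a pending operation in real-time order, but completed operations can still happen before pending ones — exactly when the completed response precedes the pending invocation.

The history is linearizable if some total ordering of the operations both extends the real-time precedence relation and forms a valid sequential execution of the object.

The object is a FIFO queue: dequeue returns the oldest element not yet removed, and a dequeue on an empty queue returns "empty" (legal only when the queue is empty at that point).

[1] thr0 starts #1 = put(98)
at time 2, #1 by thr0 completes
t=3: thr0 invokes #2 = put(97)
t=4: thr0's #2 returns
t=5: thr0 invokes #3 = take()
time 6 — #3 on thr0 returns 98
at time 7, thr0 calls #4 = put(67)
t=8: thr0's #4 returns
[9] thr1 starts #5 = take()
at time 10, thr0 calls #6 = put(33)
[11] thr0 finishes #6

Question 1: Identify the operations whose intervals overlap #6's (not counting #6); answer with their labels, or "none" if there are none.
#6 spans [10,11]: anything still running between times 10 and 11 counts as concurrent
#1 [1,2]: before
#2 [3,4]: before
#3 [5,6]: before
#4 [7,8]: before
#5 [9,…): concurrent

#5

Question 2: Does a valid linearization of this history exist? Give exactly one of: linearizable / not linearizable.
one valid linearization: #1, #2, #3, #4, #5, #6
after step 1 (#1 put(98)): queue <98>
after step 2 (#2 put(97)): queue <98,97>
after step 3 (#3 take() → 98): queue <97>
after step 4 (#4 put(67)): queue <97,67>
after step 5 (#5 take() (pending, included)): queue <67>
after step 6 (#6 put(33)): queue <67,33>

linearizable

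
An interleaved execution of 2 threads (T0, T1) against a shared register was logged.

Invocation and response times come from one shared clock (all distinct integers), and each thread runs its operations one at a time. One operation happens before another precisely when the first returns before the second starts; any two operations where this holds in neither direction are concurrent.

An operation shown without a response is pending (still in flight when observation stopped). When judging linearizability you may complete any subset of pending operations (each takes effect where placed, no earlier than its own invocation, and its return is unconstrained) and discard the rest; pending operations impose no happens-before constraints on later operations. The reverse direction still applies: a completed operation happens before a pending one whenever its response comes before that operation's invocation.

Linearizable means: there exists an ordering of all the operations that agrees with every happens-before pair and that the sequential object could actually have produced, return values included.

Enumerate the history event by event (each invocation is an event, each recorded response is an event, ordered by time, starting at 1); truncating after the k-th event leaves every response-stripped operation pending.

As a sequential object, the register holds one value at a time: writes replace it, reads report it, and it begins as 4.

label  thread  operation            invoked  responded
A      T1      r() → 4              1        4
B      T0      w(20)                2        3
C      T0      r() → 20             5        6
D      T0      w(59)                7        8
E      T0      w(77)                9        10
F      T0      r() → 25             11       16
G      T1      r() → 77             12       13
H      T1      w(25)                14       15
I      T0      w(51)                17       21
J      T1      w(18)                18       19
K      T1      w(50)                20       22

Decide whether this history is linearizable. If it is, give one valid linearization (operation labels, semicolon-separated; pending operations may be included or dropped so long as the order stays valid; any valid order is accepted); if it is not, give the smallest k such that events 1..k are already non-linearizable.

linearizable — witness: A; B; C; D; E; G; H; F; I; J; K

step 1: A r() → 4 — value 4
step 2: B w(20) — value 20
step 3: C r() → 20 — value 20
step 4: D w(59) — value 59
step 5: E w(77) — value 77
step 6: G r() → 77 — value 77
step 7: H w(25) — value 25
step 8: F r() → 25 — value 25
step 9: I w(51) — value 51
step 10: J w(18) — value 18
step 11: K w(50) — value 50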